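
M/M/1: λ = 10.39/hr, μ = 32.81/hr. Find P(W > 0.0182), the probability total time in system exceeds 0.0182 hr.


W ~ Exponential(μ−λ) for M/M/1.
μ − λ = 32.81 − 10.39 = 22.4200
P(W > t) = e^{−(μ−λ)t} = e^{−0.4080} = 0.664950

Final: 0.664950


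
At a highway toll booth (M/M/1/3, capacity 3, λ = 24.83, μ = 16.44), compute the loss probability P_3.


ρ = λ/μ = 24.83/16.44 = 1.5103
P_K = (1−ρ)ρ^K/(1−ρ^(K+1)) = (-0.5103·3.445282)/(1 − 5.203549)
= -1.758267/-4.203549 = 0.418282

Final: 0.418282


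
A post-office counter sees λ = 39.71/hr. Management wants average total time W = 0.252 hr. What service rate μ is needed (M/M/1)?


W = 1/(μ−λ) ⇒ μ − λ = 1/W = 1/0.252 = 3.9683
μ = λ + 1/W = 39.71 + 3.9683 = 43.6783 per hr

Final: 43.6783 /hr


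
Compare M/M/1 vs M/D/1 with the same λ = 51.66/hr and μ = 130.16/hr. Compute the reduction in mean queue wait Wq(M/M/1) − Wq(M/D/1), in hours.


ρ = 51.66/130.16 = 0.3969
Wq(M/M/1) = ρ/(μ−λ) = 0.3969/78.50 = 0.005056 hr
Wq(M/D/1) = ρ/(2(μ−λ)) = 0.002528 hr
Savings = 0.005056 − 0.002528 = 0.002528 hr

Final: 0.002528 hr


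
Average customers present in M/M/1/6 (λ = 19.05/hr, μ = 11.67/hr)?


ρ = 19.05/11.67 = 1.6324
L = ρ[1 − (K+1)ρ^K + Kρ^(K+1)] / [(1−ρ)(1−ρ^(K+1))]
Numerator: 1.6324·(1 − 7·18.921029 + 6·30.886512) = 87.939945
Denominator: (-0.6324)·(-29.886512) = 18.899954
L = 87.939945/18.899954 = 4.6529

Final: 4.6529


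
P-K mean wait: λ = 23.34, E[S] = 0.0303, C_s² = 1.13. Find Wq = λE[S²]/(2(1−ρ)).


ρ = λ·E[S] = 23.34·0.0303 = 0.7072
E[S²] = E[S]²(1+C_s²) = 0.0303²·(1+1.13) = 0.001956
Wq = λ·E[S²]/(2(1−ρ)) = 23.34·0.001956/(2·0.2928) = 0.07794 hr

Final: 0.07794 hr


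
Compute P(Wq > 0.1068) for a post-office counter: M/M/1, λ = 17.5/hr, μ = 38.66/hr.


ρ = 17.5/38.66 = 0.4527
P(Wq > t) = ρ·e^{−(μ−λ)t} = 0.4527·e^{−2.2599}
= 0.4527·0.104362 = 0.047241

Final: 0.047241


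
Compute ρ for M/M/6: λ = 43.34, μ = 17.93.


ρ = λ/(cμ) = 43.34/(6·17.93) = 43.34/107.58 = 0.4029

Final: 0.4029


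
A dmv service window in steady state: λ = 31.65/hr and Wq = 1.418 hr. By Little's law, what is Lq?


Lq = λWq = 31.65·1.418 = 44.8797

Final: 44.8797


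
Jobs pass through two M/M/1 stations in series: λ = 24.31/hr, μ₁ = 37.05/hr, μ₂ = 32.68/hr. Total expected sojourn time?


Each node sees arrival rate λ = 24.31/hr (tandem ⇒ throughput preserved).
W₁ = 1/(μ₁−λ) = 1/(37.05−24.31) = 0.07849 hr
W₂ = 1/(μ₂−λ) = 1/(32.68−24.31) = 0.11947 hr
W_total = W₁ + W₂ = 0.07849 + 0.11947 = 0.19797 hr

Final: 0.19797 hr


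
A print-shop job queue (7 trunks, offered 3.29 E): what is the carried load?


B(7,3.29) = 0.031452 (Erlang-B)
Carried load = a(1 − B) = 3.29·(1 − 0.031452) = 3.29·0.968548 = 3.1865 E

Final: 3.1865 Erlangs


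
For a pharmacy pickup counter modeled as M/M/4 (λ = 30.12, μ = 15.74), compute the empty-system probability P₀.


a = λ/μ = 30.12/15.74 = 1.9136; ρ = a/c = 0.4784
Σ_{k=0}^{3} a^k/k! (terms k=0..3) = 1.00000 + 1.91360 + 1.83092 + 1.16788 = 5.91240
Tail: a^4/(4!(1−ρ)) = 13.40914/(24·0.5216) = 1.07115
P₀ = 1/(5.91240 + 1.07115) = 1/6.98356 = 0.143194

Final: 0.143194


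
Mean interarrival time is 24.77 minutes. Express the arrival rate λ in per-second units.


λ = 1/(interarrival time) in consistent units.
1 second = 0.0166667 min, so λ = 0.0166667/24.77 = 0.0006729 per second

Final: 0.0006729 /sec


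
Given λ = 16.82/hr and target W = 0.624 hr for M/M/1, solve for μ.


W = 1/(μ−λ) ⇒ μ − λ = 1/W = 1/0.624 = 1.6026
μ = λ + 1/W = 16.82 + 1.6026 = 18.4226 per hr

Final: 18.4226 /hr


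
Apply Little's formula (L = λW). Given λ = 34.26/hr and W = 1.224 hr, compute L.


L = λW = 34.26·1.224 = 41.9342

Final: 41.9342


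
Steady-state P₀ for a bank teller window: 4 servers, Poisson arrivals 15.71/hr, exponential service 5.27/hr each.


a = λ/μ = 15.71/5.27 = 2.9810; ρ = a/c = 0.7453
Σ_{k=0}^{3} a^k/k! (terms k=0..3) = 1.00000 + 2.98102 + 4.44325 + 4.41515 = 12.83943
Tail: a^4/(4!(1−ρ)) = 78.97003/(24·0.2547) = 12.91657
P₀ = 1/(12.83943 + 12.91657) = 1/25.75600 = 0.038826

Final: 0.038826


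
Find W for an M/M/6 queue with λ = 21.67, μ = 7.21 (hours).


a = 3.0055; ρ = 0.5009; P₀ = 0.048680
Lq = P₀·a^c·ρ/(c!(1−ρ)²) = 0.10023
Wq = Lq/λ = 0.10023/21.67 = 0.004625 hr
W = Wq + 1/μ = 0.004625 + 0.13870 = 0.14332 hr

Final: 0.14332 hr


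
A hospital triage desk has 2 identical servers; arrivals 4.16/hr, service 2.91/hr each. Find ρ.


ρ = λ/(cμ) = 4.16/(2·2.91) = 4.16/5.82 = 0.7148

Final: 0.7148


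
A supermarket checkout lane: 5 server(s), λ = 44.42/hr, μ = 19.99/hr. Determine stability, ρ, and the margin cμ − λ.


Total capacity cμ = 5·19.99 = 99.95/hr
ρ = λ/(cμ) = 44.42/99.95 = 0.4444
Stable ⇔ ρ < 1: YES
Spare capacity = cμ − λ = 99.95 − 44.42 = 55.53/hr

Final: ρ = 0.4444; stable; margin = 55.53/hr


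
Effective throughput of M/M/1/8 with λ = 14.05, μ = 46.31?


ρ = 0.3034; P_K = (1−ρ)ρ^8/(1−ρ^9) = 0.00005000
λ_eff = λ(1 − P_K) = 14.05·(1 − 0.00005000) = 14.05·0.999950 = 14.0493 /hr

Final: 14.0493 /hr


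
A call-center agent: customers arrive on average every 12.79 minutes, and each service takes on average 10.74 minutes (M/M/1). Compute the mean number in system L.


λ = 60/12.79 = 4.6912 /hr
μ = 60/10.74 = 5.5866 /hr
ρ = λ/μ = 4.6912/5.5866 = 0.8397
L = ρ/(1−ρ) = 0.8397/0.1603 = 5.2390

Final: 5.2390


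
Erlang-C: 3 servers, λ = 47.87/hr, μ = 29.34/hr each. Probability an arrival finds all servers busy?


a = λ/μ = 1.6316; ρ = a/3 = 0.5439
P₀ = 0.180197 (from M/M/c formula)
C(c,a) = [a^c/(c!(1−ρ))]·P₀ = [4.34320/(6·0.4561)]·0.180197
= 1.58692·0.180197 = 0.285958

Final: 0.285958


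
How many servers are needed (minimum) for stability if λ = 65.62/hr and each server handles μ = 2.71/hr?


Stability requires cμ > λ ⇔ c > λ/μ.
λ/μ = 65.62/2.71 = 24.2140
Minimum integer c = ⌊24.2140⌋ + 1 = 25
Check: 25·2.71 = 67.75 > 65.62, while 24·2.71 = 65.04 ≤ 65.62

Final: 25 servers


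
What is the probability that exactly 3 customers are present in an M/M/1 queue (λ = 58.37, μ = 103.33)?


ρ = 58.37/103.33 = 0.5649
P_n = (1−ρ)·ρ^n = (1 − 0.5649)·0.5649^3 = 0.4351·0.180256 = 0.078431

Final: 0.078431


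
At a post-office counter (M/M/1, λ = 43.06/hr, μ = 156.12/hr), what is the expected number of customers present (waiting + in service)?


ρ = λ/μ = 43.06/156.12 = 0.2758
L = ρ/(1−ρ) = 0.2758/(1 − 0.2758) = 0.2758/0.7242 = 0.3809

Final: 0.3809


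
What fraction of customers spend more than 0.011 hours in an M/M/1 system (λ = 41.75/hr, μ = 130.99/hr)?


W ~ Exponential(μ−λ) for M/M/1.
μ − λ = 130.99 − 41.75 = 89.2400
P(W > t) = e^{−(μ−λ)t} = e^{−0.9816} = 0.374696

Final: 0.374696


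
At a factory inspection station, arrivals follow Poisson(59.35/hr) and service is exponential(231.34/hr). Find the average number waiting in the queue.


ρ = 59.35/231.34 = 0.2565
Lq = ρ²/(1−ρ) = 0.06582/0.7435 = 0.08853

Final: 0.08853


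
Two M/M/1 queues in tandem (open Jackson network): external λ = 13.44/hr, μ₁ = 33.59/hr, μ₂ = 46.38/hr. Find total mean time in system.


Each node sees arrival rate λ = 13.44/hr (tandem ⇒ throughput preserved).
W₁ = 1/(μ₁−λ) = 1/(33.59−13.44) = 0.04963 hr
W₂ = 1/(μ₂−λ) = 1/(46.38−13.44) = 0.03036 hr
W_total = W₁ + W₂ = 0.04963 + 0.03036 = 0.07999 hr

Final: 0.07999 hr


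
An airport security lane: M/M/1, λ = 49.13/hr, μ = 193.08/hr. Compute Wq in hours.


ρ = 49.13/193.08 = 0.2545
Wq = ρ/(μ−λ) = 0.2545/(193.08 − 49.13) = 0.2545/143.95 = 0.001768 hr

Final: 0.001768 hr


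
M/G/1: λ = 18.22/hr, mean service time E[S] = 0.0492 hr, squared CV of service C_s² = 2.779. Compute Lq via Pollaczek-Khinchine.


ρ = λ·E[S] = 18.22·0.0492 = 0.8964
Lq = ρ²(1+C_s²)/(2(1−ρ)) = 0.8036·(1+2.779)/(2·0.1036)
= 0.8036·3.7790/0.2072 = 14.65935

Final: 14.65935


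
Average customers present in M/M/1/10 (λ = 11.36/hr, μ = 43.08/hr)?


ρ = 11.36/43.08 = 0.2637
L = ρ[1 − (K+1)ρ^K + Kρ^(K+1)] / [(1−ρ)(1−ρ^(K+1))]
Numerator: 0.2637·(1 − 11·0.000001626 + 10·0.0000004287) = 0.263692
Denominator: (0.7363)·(1.000000) = 0.736304
L = 0.263692/0.736304 = 0.3581

Final: 0.3581


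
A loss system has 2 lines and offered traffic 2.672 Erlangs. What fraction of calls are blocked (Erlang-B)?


B(c,a) = (a^c/c!) / Σ_{k=0}^{c} a^k/k!
a^2/2! = 3.569792
Σ terms (k=0..2): 1.00000 + 2.67200 + 3.56979 = 7.241792
B = 3.569792/7.241792 = 0.492943

Final: 0.492943


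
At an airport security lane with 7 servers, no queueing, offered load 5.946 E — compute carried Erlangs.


B(7,5.946) = 0.181539 (Erlang-B)
Carried load = a(1 − B) = 5.946·(1 − 0.181539) = 5.946·0.818461 = 4.8666 E

Final: 4.8666 Erlangs


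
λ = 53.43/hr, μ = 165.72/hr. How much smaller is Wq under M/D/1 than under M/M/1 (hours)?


ρ = 53.43/165.72 = 0.3224
Wq(M/M/1) = ρ/(μ−λ) = 0.3224/112.29 = 0.002871 hr
Wq(M/D/1) = ρ/(2(μ−λ)) = 0.001436 hr
Savings = 0.002871 − 0.001436 = 0.001436 hr

Final: 0.001436 hr


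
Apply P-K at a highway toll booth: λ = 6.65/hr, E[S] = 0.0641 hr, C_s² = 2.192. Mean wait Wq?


ρ = λ·E[S] = 6.65·0.0641 = 0.4263
E[S²] = E[S]²(1+C_s²) = 0.0641²·(1+2.192) = 0.013115
Wq = λ·E[S²]/(2(1−ρ)) = 6.65·0.013115/(2·0.5737) = 0.07601 hr

Final: 0.07601 hr


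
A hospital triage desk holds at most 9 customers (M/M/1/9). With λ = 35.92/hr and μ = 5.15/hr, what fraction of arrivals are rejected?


ρ = λ/μ = 35.92/5.15 = 6.9748
P_K = (1−ρ)ρ^K/(1−ρ^(K+1)) = (-5.9748·39062666.928649)/(1 − 272452620.597492)
= -233389953.668843/-272452619.597492 = 0.856626

Final: 0.856626


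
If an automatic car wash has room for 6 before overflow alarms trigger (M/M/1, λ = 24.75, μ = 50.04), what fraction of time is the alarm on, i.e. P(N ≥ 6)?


ρ = 24.75/50.04 = 0.4946
P(N ≥ n) = ρ^n = 0.4946^6 = 0.014640

Final: 0.014640


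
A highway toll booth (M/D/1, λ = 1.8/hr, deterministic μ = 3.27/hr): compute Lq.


ρ = 1.8/3.27 = 0.5505
M/D/1: Lq = ρ²/(2(1−ρ)) = 0.3030/(2·0.4495) = 0.33702

Final: 0.33702


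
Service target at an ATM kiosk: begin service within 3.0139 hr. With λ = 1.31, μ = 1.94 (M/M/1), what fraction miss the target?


ρ = 1.31/1.94 = 0.6753
P(Wq > t) = ρ·e^{−(μ−λ)t} = 0.6753·e^{−1.8988}
= 0.6753·0.149755 = 0.101123

Final: 0.101123


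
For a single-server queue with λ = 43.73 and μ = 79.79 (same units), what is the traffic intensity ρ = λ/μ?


ρ = λ/μ = 43.73/79.79 = 0.5481

Final: 0.5481


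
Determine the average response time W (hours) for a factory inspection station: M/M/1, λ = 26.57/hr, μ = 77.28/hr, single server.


W = 1/(μ−λ) = 1/(77.28 − 26.57) = 1/50.71 = 0.01972 hr

Final: 0.01972 hr


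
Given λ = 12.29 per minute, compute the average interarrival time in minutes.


Mean interarrival time = 1/λ = 1/12.29 minute = 0.08137 minute
In minutes: 0.08137 × 1 = 0.08137 min

Final: 0.08137 min


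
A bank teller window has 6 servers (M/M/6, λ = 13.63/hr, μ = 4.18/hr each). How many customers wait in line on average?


a = λ/μ = 3.2608; ρ = a/6 = 0.5435
P₀ = 0.037321
Lq = P₀·a^c·ρ / (c!·(1−ρ)²) = 0.037321·1202.03592·0.5435/(720·0.20843)
= 0.16246

Final: 0.16246


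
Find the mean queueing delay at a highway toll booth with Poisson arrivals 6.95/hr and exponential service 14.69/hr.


ρ = 6.95/14.69 = 0.4731
Wq = ρ/(μ−λ) = 0.4731/(14.69 − 6.95) = 0.4731/7.74 = 0.06113 hr

Final: 0.06113 hr


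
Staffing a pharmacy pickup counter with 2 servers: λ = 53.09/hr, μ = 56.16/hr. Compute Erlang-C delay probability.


a = λ/μ = 0.9453; ρ = a/2 = 0.4727
P₀ = 0.358080 (from M/M/c formula)
C(c,a) = [a^c/(c!(1−ρ))]·P₀ = [0.89366/(2·0.5273)]·0.358080
= 0.84734·0.358080 = 0.303415

Final: 0.303415


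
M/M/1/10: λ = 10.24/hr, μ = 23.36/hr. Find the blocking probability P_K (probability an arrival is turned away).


ρ = λ/μ = 10.24/23.36 = 0.4384
P_K = (1−ρ)ρ^K/(1−ρ^(K+1)) = (0.5616·0.0002620)/(1 − 0.0001148)
= 0.0001471/0.999885 = 0.0001472

Final: 0.0001472


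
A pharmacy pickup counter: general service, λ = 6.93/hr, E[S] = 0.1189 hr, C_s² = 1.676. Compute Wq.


ρ = λ·E[S] = 6.93·0.1189 = 0.8240
E[S²] = E[S]²(1+C_s²) = 0.1189²·(1+1.676) = 0.037831
Wq = λ·E[S²]/(2(1−ρ)) = 6.93·0.037831/(2·0.1760) = 0.74470 hr

Final: 0.74470 hr


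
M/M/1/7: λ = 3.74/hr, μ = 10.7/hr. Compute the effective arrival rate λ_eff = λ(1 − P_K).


ρ = 0.3495; P_K = (1−ρ)ρ^7/(1−ρ^8) = 0.0004147
λ_eff = λ(1 − P_K) = 3.74·(1 − 0.0004147) = 3.74·0.999585 = 3.7384 /hr

Final: 3.7384 /hr


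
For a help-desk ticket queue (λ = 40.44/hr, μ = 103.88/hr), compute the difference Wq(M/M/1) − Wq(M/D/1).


ρ = 40.44/103.88 = 0.3893
Wq(M/M/1) = ρ/(μ−λ) = 0.3893/63.44 = 0.006136 hr
Wq(M/D/1) = ρ/(2(μ−λ)) = 0.003068 hr
Savings = 0.006136 − 0.003068 = 0.003068 hr

Final: 0.003068 hr


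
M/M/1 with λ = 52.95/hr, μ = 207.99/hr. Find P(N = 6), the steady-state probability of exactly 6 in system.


ρ = 52.95/207.99 = 0.2546
P_n = (1−ρ)·ρ^n = (1 − 0.2546)·0.2546^6 = 0.7454·0.0002722 = 0.0002029

Final: 0.0002029


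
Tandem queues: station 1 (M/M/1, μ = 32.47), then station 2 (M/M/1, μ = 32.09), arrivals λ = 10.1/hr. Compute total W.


Each node sees arrival rate λ = 10.1/hr (tandem ⇒ throughput preserved).
W₁ = 1/(μ₁−λ) = 1/(32.47−10.1) = 0.04470 hr
W₂ = 1/(μ₂−λ) = 1/(32.09−10.1) = 0.04548 hr
W_total = W₁ + W₂ = 0.04470 + 0.04548 = 0.09018 hr

Final: 0.09018 hr


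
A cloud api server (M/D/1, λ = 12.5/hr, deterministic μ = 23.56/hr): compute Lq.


ρ = 12.5/23.56 = 0.5306
M/D/1: Lq = ρ²/(2(1−ρ)) = 0.2815/(2·0.4694) = 0.29982

Final: 0.29982


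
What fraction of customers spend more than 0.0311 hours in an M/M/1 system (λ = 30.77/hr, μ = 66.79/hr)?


W ~ Exponential(μ−λ) for M/M/1.
μ − λ = 66.79 − 30.77 = 36.0200
P(W > t) = e^{−(μ−λ)t} = e^{−1.1202} = 0.326207

Final: 0.326207


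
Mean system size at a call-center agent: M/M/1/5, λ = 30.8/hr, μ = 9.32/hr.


ρ = 30.8/9.32 = 3.3047
L = ρ[1 − (K+1)ρ^K + Kρ^(K+1)] / [(1−ρ)(1−ρ^(K+1))]
Numerator: 3.3047·(1 − 6·394.161335 + 5·1302.593255) = 13711.281804
Denominator: (-2.3047)·(-1301.593255) = 2999.809346
L = 13711.281804/2999.809346 = 4.5707

Final: 4.5707


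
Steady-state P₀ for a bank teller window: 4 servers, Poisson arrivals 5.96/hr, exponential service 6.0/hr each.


a = λ/μ = 5.96/6.0 = 0.9933; ρ = a/c = 0.2483
Σ_{k=0}^{3} a^k/k! (terms k=0..3) = 1.00000 + 0.99333 + 0.49336 + 0.16336 = 2.65004
Tail: a^4/(4!(1−ρ)) = 0.97360/(24·0.7517) = 0.05397
P₀ = 1/(2.65004 + 0.05397) = 1/2.70401 = 0.369821

Final: 0.369821


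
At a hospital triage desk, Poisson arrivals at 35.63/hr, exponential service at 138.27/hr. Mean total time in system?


W = 1/(μ−λ) = 1/(138.27 − 35.63) = 1/102.64 = 0.009743 hr

Final: 0.009743 hr


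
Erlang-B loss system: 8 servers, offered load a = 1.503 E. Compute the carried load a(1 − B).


B(8,1.503) = 0.0001437 (Erlang-B)
Carried load = a(1 − B) = 1.503·(1 − 0.0001437) = 1.503·0.999856 = 1.5028 E

Final: 1.5028 Erlangs


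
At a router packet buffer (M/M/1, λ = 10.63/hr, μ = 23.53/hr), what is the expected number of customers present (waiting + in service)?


ρ = λ/μ = 10.63/23.53 = 0.4518
L = ρ/(1−ρ) = 0.4518/(1 − 0.4518) = 0.4518/0.5482 = 0.8240

Final: 0.8240


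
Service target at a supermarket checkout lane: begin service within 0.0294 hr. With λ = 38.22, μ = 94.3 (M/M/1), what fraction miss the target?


ρ = 38.22/94.3 = 0.4053
P(Wq > t) = ρ·e^{−(μ−λ)t} = 0.4053·e^{−1.6488}
= 0.4053·0.192290 = 0.077935

Final: 0.077935


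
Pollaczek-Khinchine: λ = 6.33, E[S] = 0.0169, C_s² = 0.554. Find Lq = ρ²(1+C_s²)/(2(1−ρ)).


ρ = λ·E[S] = 6.33·0.0169 = 0.1070
Lq = ρ²(1+C_s²)/(2(1−ρ)) = 0.01144·(1+0.554)/(2·0.8930)
= 0.01144·1.5540/1.7860 = 0.009957

Final: 0.009957


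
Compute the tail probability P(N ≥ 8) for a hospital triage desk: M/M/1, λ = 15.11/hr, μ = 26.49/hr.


ρ = 15.11/26.49 = 0.5704
P(N ≥ n) = ρ^n = 0.5704^8 = 0.011206

Final: 0.011206


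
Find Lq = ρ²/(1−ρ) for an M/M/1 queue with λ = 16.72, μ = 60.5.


ρ = 16.72/60.5 = 0.2764
Lq = ρ²/(1−ρ) = 0.07638/0.7236 = 0.1055

Final: 0.1055


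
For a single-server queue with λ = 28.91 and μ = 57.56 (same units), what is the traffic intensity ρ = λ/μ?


ρ = λ/μ = 28.91/57.56 = 0.5023

Final: 0.5023


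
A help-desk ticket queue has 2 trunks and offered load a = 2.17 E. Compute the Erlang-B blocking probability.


B(c,a) = (a^c/c!) / Σ_{k=0}^{c} a^k/k!
a^2/2! = 2.354450
Σ terms (k=0..2): 1.00000 + 2.17000 + 2.35445 = 5.524450
B = 2.354450/5.524450 = 0.426187

Final: 0.426187


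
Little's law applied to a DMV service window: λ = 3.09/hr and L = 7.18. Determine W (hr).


W = L/λ = 7.18/3.09 = 2.3236 hr

Final: 2.3236 hr


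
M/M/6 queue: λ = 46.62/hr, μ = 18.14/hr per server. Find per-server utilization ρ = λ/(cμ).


ρ = λ/(cμ) = 46.62/(6·18.14) = 46.62/108.84 = 0.4283

Final: 0.4283


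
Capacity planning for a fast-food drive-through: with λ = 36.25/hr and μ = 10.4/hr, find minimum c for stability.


Stability requires cμ > λ ⇔ c > λ/μ.
λ/μ = 36.25/10.4 = 3.4856
Minimum integer c = ⌊3.4856⌋ + 1 = 4
Check: 4·10.4 = 41.60 > 36.25, while 3·10.4 = 31.20 ≤ 36.25

Final: 4 servers


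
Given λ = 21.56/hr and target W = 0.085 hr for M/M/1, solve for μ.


W = 1/(μ−λ) ⇒ μ − λ = 1/W = 1/0.085 = 11.7647
μ = λ + 1/W = 21.56 + 11.7647 = 33.3247 per hr

Final: 33.3247 /hr


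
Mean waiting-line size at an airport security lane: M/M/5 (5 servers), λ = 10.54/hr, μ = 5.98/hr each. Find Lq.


a = λ/μ = 1.7625; ρ = a/5 = 0.3525
P₀ = 0.170957
Lq = P₀·a^c·ρ / (c!·(1−ρ)²) = 0.170957·17.00972·0.3525/(120·0.41925)
= 0.02038

Final: 0.02038


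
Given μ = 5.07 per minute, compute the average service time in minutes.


Mean service time = 1/μ = 1/5.07 minute = 0.19724 minute
In minutes: 0.19724 × 1 = 0.1972 min

Final: 0.1972 min


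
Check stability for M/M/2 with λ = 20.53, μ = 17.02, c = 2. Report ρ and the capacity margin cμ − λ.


Total capacity cμ = 2·17.02 = 34.04/hr
ρ = λ/(cμ) = 20.53/34.04 = 0.6031
Stable ⇔ ρ < 1: YES
Spare capacity = cμ − λ = 34.04 − 20.53 = 13.51/hr

Final: ρ = 0.6031; stable; margin = 13.51/hr


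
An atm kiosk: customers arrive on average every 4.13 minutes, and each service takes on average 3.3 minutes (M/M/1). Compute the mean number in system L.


λ = 60/4.13 = 14.5278 /hr
μ = 60/3.3 = 18.1818 /hr
ρ = λ/μ = 14.5278/18.1818 = 0.7990
L = ρ/(1−ρ) = 0.7990/0.2010 = 3.9759

Final: 3.9759


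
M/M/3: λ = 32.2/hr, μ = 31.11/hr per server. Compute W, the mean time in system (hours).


a = 1.0350; ρ = 0.3450; P₀ = 0.350528
Lq = P₀·a^c·ρ/(c!(1−ρ)²) = 0.05210
Wq = Lq/λ = 0.05210/32.2 = 0.001618 hr
W = Wq + 1/μ = 0.001618 + 0.03214 = 0.03376 hr

Final: 0.03376 hr


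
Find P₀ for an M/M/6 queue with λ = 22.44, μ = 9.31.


a = λ/μ = 22.44/9.31 = 2.4103; ρ = a/c = 0.4017
Σ_{k=0}^{5} a^k/k! (terms k=0..5) = 1.00000 + 2.41031 + 2.90480 + 2.33382 + 1.40631 + 0.67793 = 10.73318
Tail: a^6/(6!(1−ρ)) = 196.08259/(720·0.5983) = 0.45520
P₀ = 1/(10.73318 + 0.45520) = 1/11.18838 = 0.089378

Final: 0.089378


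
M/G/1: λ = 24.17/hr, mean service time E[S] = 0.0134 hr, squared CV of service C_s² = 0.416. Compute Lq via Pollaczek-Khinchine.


ρ = λ·E[S] = 24.17·0.0134 = 0.3239
Lq = ρ²(1+C_s²)/(2(1−ρ)) = 0.1049·(1+0.416)/(2·0.6761)
= 0.1049·1.4160/1.3522 = 0.10984

Final: 0.10984


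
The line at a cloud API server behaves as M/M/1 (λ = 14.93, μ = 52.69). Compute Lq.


ρ = 14.93/52.69 = 0.2834
Lq = ρ²/(1−ρ) = 0.08029/0.7166 = 0.1120

Final: 0.1120


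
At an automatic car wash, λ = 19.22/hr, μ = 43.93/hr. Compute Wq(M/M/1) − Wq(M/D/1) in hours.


ρ = 19.22/43.93 = 0.4375
Wq(M/M/1) = ρ/(μ−λ) = 0.4375/24.71 = 0.01771 hr
Wq(M/D/1) = ρ/(2(μ−λ)) = 0.008853 hr
Savings = 0.01771 − 0.008853 = 0.008853 hr

Final: 0.008853 hr


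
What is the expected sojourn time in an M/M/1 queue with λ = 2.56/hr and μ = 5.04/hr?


W = 1/(μ−λ) = 1/(5.04 − 2.56) = 1/2.48 = 0.4032 hr

Final: 0.4032 hr


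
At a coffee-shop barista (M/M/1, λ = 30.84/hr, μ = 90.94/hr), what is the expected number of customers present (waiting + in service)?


ρ = λ/μ = 30.84/90.94 = 0.3391
L = ρ/(1−ρ) = 0.3391/(1 − 0.3391) = 0.3391/0.6609 = 0.5131

Final: 0.5131


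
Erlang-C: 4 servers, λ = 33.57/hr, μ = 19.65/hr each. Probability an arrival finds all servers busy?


a = λ/μ = 1.7084; ρ = a/4 = 0.4271
P₀ = 0.177991 (from M/M/c formula)
C(c,a) = [a^c/(c!(1−ρ))]·P₀ = [8.51834/(24·0.5729)]·0.177991
= 0.61953·0.177991 = 0.110271

Final: 0.110271


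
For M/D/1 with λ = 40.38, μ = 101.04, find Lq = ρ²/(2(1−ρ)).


ρ = 40.38/101.04 = 0.3996
M/D/1: Lq = ρ²/(2(1−ρ)) = 0.1597/(2·0.6004) = 0.13302

Final: 0.13302


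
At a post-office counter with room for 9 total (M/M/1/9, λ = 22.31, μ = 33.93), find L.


ρ = 22.31/33.93 = 0.6575
L = ρ[1 − (K+1)ρ^K + Kρ^(K+1)] / [(1−ρ)(1−ρ^(K+1))]
Numerator: 0.6575·(1 − 10·0.022974 + 9·0.015106) = 0.595863
Denominator: (0.3425)·(0.984894) = 0.337296
L = 0.595863/0.337296 = 1.7666

Final: 1.7666


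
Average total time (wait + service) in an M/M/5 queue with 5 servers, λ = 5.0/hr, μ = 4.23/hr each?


a = 1.1820; ρ = 0.2364; P₀ = 0.306521
Lq = P₀·a^c·ρ/(c!(1−ρ)²) = 0.002390
Wq = Lq/λ = 0.002390/5.0 = 0.0004780 hr
W = Wq + 1/μ = 0.0004780 + 0.23641 = 0.23688 hr

Final: 0.23688 hr


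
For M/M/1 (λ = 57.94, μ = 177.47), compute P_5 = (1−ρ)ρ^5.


ρ = 57.94/177.47 = 0.3265
P_n = (1−ρ)·ρ^n = (1 − 0.3265)·0.3265^5 = 0.6735·0.003709 = 0.002498

Final: 0.002498


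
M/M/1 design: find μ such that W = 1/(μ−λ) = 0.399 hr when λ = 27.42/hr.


W = 1/(μ−λ) ⇒ μ − λ = 1/W = 1/0.399 = 2.5063
μ = λ + 1/W = 27.42 + 2.5063 = 29.9263 per hr

Final: 29.9263 /hr


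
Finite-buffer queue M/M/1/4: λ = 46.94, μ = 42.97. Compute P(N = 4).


ρ = λ/μ = 46.94/42.97 = 1.0924
P_K = (1−ρ)ρ^K/(1−ρ^(K+1)) = (-0.09239·1.424003)/(1 − 1.555567)
= -0.131564/-0.555567 = 0.236810

Final: 0.236810


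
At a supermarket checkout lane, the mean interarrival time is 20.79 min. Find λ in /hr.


λ = 1/(interarrival time) in consistent units.
1 hour = 60 min, so λ = 60/20.79 = 2.8860 per hour

Final: 2.8860 /hr


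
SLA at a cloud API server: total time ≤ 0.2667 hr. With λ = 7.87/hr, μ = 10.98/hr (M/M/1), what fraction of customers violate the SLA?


W ~ Exponential(μ−λ) for M/M/1.
μ − λ = 10.98 − 7.87 = 3.1100
P(W > t) = e^{−(μ−λ)t} = e^{−0.8294} = 0.436295

Final: 0.436295


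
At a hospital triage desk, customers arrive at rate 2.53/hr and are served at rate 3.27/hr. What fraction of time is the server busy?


ρ = λ/μ = 2.53/3.27 = 0.7737

Final: 0.7737


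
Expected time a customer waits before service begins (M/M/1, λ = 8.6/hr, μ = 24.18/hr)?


ρ = 8.6/24.18 = 0.3557
Wq = ρ/(μ−λ) = 0.3557/(24.18 − 8.6) = 0.3557/15.58 = 0.02283 hr

Final: 0.02283 hr


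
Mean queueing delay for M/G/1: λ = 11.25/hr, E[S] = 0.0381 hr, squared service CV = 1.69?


ρ = λ·E[S] = 11.25·0.0381 = 0.4286
E[S²] = E[S]²(1+C_s²) = 0.0381²·(1+1.69) = 0.003905
Wq = λ·E[S²]/(2(1−ρ)) = 11.25·0.003905/(2·0.5714) = 0.03844 hr

Final: 0.03844 hr


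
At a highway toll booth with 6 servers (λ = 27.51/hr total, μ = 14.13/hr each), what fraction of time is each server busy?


ρ = λ/(cμ) = 27.51/(6·14.13) = 27.51/84.78 = 0.3245

Final: 0.3245


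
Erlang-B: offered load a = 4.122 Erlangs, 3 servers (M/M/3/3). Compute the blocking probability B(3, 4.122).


B(c,a) = (a^c/c!) / Σ_{k=0}^{c} a^k/k!
a^3/3! = 11.672737
Σ terms (k=0..3): 1.00000 + 4.12200 + 8.49544 + 11.67274 = 25.290179
B = 11.672737/25.290179 = 0.461552

Final: 0.461552


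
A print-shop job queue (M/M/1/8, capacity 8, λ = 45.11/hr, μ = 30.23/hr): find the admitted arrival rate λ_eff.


ρ = 1.4922; P_K = (1−ρ)ρ^8/(1−ρ^9) = 0.339103
λ_eff = λ(1 − P_K) = 45.11·(1 − 0.339103) = 45.11·0.660897 = 29.8130 /hr

Final: 29.8130 /hr


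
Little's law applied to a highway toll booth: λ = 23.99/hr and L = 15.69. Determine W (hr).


W = L/λ = 15.69/23.99 = 0.6540 hr

Final: 0.6540 hr


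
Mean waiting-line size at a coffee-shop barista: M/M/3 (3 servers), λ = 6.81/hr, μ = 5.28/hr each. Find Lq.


a = λ/μ = 1.2898; ρ = a/3 = 0.4299
P₀ = 0.266752
Lq = P₀·a^c·ρ / (c!·(1−ρ)²) = 0.266752·2.14555·0.4299/(6·0.32499)
= 0.12619

Final: 0.12619


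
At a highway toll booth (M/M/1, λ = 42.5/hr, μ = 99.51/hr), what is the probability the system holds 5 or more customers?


ρ = 42.5/99.51 = 0.4271
P(N ≥ n) = ρ^n = 0.4271^5 = 0.014211

Final: 0.014211


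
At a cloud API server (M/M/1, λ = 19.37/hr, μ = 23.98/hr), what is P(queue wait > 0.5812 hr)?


ρ = 19.37/23.98 = 0.8078
P(Wq > t) = ρ·e^{−(μ−λ)t} = 0.8078·e^{−2.6793}
= 0.8078·0.068609 = 0.055419

Final: 0.055419


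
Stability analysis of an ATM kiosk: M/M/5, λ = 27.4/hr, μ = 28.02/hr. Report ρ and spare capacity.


Total capacity cμ = 5·28.02 = 140.10/hr
ρ = λ/(cμ) = 27.4/140.10 = 0.1956
Stable ⇔ ρ < 1: YES
Spare capacity = cμ − λ = 140.10 − 27.4 = 112.70/hr

Final: ρ = 0.1956; stable; margin = 112.70/hr


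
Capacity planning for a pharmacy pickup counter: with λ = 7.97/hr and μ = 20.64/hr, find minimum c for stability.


Stability requires cμ > λ ⇔ c > λ/μ.
λ/μ = 7.97/20.64 = 0.3861
Minimum integer c = ⌊0.3861⌋ + 1 = 1
Check: 1·20.64 = 20.64 > 7.97, while 0·20.64 = 0.00 ≤ 7.97

Final: 1 servers


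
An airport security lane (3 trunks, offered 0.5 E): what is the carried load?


B(3,0.5) = 0.012658 (Erlang-B)
Carried load = a(1 − B) = 0.5·(1 − 0.012658) = 0.5·0.987342 = 0.4937 E

Final: 0.4937 Erlangs


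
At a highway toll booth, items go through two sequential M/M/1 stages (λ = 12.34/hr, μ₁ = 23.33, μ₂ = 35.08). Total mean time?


Each node sees arrival rate λ = 12.34/hr (tandem ⇒ throughput preserved).
W₁ = 1/(μ₁−λ) = 1/(23.33−12.34) = 0.09099 hr
W₂ = 1/(μ₂−λ) = 1/(35.08−12.34) = 0.04398 hr
W_total = W₁ + W₂ = 0.09099 + 0.04398 = 0.13497 hr

Final: 0.13497 hr


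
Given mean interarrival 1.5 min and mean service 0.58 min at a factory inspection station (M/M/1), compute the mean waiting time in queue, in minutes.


λ = 60/1.5 = 40.0000 /hr
μ = 60/0.58 = 103.4483 /hr
ρ = λ/μ = 40.0000/103.4483 = 0.3867
Wq = ρ/(μ−λ) = 0.3867/(103.4483−40.0000) = 0.006094 hr
In minutes: 0.006094·60 = 0.3657 min

Final: 0.3657 min


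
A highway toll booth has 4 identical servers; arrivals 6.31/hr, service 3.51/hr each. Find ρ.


ρ = λ/(cμ) = 6.31/(4·3.51) = 6.31/14.04 = 0.4494

Final: 0.4494


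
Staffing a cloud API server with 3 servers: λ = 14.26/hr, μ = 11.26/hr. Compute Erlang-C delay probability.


a = λ/μ = 1.2664; ρ = a/3 = 0.4221
P₀ = 0.273659 (from M/M/c formula)
C(c,a) = [a^c/(c!(1−ρ))]·P₀ = [2.03116/(6·0.5779)]·0.273659
= 0.58583·0.273659 = 0.160318

Final: 0.160318


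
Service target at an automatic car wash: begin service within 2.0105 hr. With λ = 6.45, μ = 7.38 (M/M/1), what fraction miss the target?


ρ = 6.45/7.38 = 0.8740
P(Wq > t) = ρ·e^{−(μ−λ)t} = 0.8740·e^{−1.8698}
= 0.8740·0.154160 = 0.134733

Final: 0.134733


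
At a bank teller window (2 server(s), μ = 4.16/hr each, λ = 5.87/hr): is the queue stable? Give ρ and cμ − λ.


Total capacity cμ = 2·4.16 = 8.32/hr
ρ = λ/(cμ) = 5.87/8.32 = 0.7055
Stable ⇔ ρ < 1: YES
Spare capacity = cμ − λ = 8.32 − 5.87 = 2.45/hr

Final: ρ = 0.7055; stable; margin = 2.45/hr


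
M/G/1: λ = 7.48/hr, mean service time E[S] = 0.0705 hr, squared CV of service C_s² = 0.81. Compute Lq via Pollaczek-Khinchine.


ρ = λ·E[S] = 7.48·0.0705 = 0.5273
Lq = ρ²(1+C_s²)/(2(1−ρ)) = 0.2781·(1+0.81)/(2·0.4727)
= 0.2781·1.8100/0.9453 = 0.53245

Final: 0.53245


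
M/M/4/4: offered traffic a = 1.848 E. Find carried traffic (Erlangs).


B(4,1.848) = 0.079752 (Erlang-B)
Carried load = a(1 − B) = 1.848·(1 − 0.079752) = 1.848·0.920248 = 1.7006 E

Final: 1.7006 Erlangs


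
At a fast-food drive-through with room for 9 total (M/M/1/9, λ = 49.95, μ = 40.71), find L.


ρ = 49.95/40.71 = 1.2270
L = ρ[1 − (K+1)ρ^K + Kρ^(K+1)] / [(1−ρ)(1−ρ^(K+1))]
Numerator: 1.2270·(1 − 10·6.302451 + 9·7.732927) = 9.290414
Denominator: (-0.2270)·(-6.732927) = 1.528181
L = 9.290414/1.528181 = 6.0794

Final: 6.0794


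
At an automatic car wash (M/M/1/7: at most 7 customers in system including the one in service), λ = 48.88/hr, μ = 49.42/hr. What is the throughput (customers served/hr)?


ρ = 0.9891; P_K = (1−ρ)ρ^7/(1−ρ^8) = 0.120246
λ_eff = λ(1 − P_K) = 48.88·(1 − 0.120246) = 48.88·0.879754 = 43.0024 /hr

Final: 43.0024 /hr


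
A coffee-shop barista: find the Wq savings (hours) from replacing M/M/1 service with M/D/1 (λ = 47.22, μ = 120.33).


ρ = 47.22/120.33 = 0.3924
Wq(M/M/1) = ρ/(μ−λ) = 0.3924/73.11 = 0.005368 hr
Wq(M/D/1) = ρ/(2(μ−λ)) = 0.002684 hr
Savings = 0.005368 − 0.002684 = 0.002684 hr

Final: 0.002684 hr


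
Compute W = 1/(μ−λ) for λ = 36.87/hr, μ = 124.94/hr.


W = 1/(μ−λ) = 1/(124.94 − 36.87) = 1/88.07 = 0.01135 hr

Final: 0.01135 hr


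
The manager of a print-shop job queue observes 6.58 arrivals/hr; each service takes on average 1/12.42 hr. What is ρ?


ρ = λ/μ = 6.58/12.42 = 0.5298

Final: 0.5298


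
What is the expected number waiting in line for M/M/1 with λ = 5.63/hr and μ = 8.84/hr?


ρ = 5.63/8.84 = 0.6369
Lq = ρ²/(1−ρ) = 0.4056/0.3631 = 1.1170

Final: 1.1170


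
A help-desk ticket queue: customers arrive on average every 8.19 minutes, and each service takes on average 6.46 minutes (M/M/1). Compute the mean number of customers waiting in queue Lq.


λ = 60/8.19 = 7.3260 /hr
μ = 60/6.46 = 9.2879 /hr
ρ = λ/μ = 7.3260/9.2879 = 0.7888
Lq = ρ²/(1−ρ) = 0.6222/0.2112 = 2.9453

Final: 2.9453


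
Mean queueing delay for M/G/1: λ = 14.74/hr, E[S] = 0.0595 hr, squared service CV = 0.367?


ρ = λ·E[S] = 14.74·0.0595 = 0.8770
E[S²] = E[S]²(1+C_s²) = 0.0595²·(1+0.367) = 0.004840
Wq = λ·E[S²]/(2(1−ρ)) = 14.74·0.004840/(2·0.1230) = 0.29005 hr

Final: 0.29005 hr


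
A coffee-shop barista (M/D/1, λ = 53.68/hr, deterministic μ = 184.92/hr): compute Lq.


ρ = 53.68/184.92 = 0.2903
M/D/1: Lq = ρ²/(2(1−ρ)) = 0.08427/(2·0.7097) = 0.05937

Final: 0.05937


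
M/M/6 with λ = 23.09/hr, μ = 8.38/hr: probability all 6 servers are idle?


a = λ/μ = 23.09/8.38 = 2.7554; ρ = a/c = 0.4592
Σ_{k=0}^{5} a^k/k! (terms k=0..5) = 1.00000 + 2.75537 + 3.79603 + 3.48649 + 2.40164 + 1.32348 = 14.76302
Tail: a^6/(6!(1−ρ)) = 437.60219/(720·0.5408) = 1.12391
P₀ = 1/(14.76302 + 1.12391) = 1/15.88693 = 0.062945

Final: 0.062945


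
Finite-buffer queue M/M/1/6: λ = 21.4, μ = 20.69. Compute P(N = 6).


ρ = λ/μ = 21.4/20.69 = 1.0343
P_K = (1−ρ)ρ^K/(1−ρ^(K+1)) = (-0.03432·1.224390)/(1 − 1.266406)
= -0.042016/-0.266406 = 0.157715

Final: 0.157715


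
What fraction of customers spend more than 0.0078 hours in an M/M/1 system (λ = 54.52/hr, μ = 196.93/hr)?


W ~ Exponential(μ−λ) for M/M/1.
μ − λ = 196.93 − 54.52 = 142.4100
P(W > t) = e^{−(μ−λ)t} = e^{−1.1108} = 0.329296

Final: 0.329296


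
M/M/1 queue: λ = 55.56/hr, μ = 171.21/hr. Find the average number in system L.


ρ = λ/μ = 55.56/171.21 = 0.3245
L = ρ/(1−ρ) = 0.3245/(1 − 0.3245) = 0.3245/0.6755 = 0.4804

Final: 0.4804


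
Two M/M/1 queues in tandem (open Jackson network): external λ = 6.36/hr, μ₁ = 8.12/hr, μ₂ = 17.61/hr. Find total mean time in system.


Each node sees arrival rate λ = 6.36/hr (tandem ⇒ throughput preserved).
W₁ = 1/(μ₁−λ) = 1/(8.12−6.36) = 0.56818 hr
W₂ = 1/(μ₂−λ) = 1/(17.61−6.36) = 0.08889 hr
W_total = W₁ + W₂ = 0.56818 + 0.08889 = 0.65707 hr

Final: 0.65707 hr


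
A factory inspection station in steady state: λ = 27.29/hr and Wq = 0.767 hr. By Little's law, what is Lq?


Lq = λWq = 27.29·0.767 = 20.9314

Final: 20.9314


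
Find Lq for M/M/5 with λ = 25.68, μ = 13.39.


a = λ/μ = 1.9178; ρ = a/5 = 0.3836
P₀ = 0.146048
Lq = P₀·a^c·ρ / (c!·(1−ρ)²) = 0.146048·25.94611·0.3836/(120·0.37999)
= 0.03188

Final: 0.03188


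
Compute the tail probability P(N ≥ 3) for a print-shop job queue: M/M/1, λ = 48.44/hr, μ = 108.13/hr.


ρ = 48.44/108.13 = 0.4480
P(N ≥ n) = ρ^n = 0.4480^3 = 0.089903

Final: 0.089903


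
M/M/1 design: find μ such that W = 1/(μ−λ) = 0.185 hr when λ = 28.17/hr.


W = 1/(μ−λ) ⇒ μ − λ = 1/W = 1/0.185 = 5.4054
μ = λ + 1/W = 28.17 + 5.4054 = 33.5754 per hr

Final: 33.5754 /hr


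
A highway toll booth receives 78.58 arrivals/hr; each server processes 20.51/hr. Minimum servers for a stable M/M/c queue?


Stability requires cμ > λ ⇔ c > λ/μ.
λ/μ = 78.58/20.51 = 3.8313
Minimum integer c = ⌊3.8313⌋ + 1 = 4
Check: 4·20.51 = 82.04 > 78.58, while 3·20.51 = 61.53 ≤ 78.58

Final: 4 servers


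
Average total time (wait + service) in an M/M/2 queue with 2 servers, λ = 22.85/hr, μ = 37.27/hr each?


a = 0.6131; ρ = 0.3065; P₀ = 0.530753
Lq = P₀·a^c·ρ/(c!(1−ρ)²) = 0.06359
Wq = Lq/λ = 0.06359/22.85 = 0.002783 hr
W = Wq + 1/μ = 0.002783 + 0.02683 = 0.02961 hr

Final: 0.02961 hr


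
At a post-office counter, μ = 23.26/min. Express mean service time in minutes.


Mean service time = 1/μ = 1/23.26 minute = 0.04299 minute
In minutes: 0.04299 × 1 = 0.04299 min

Final: 0.04299 min


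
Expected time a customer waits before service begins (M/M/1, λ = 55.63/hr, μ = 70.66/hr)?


ρ = 55.63/70.66 = 0.7873
Wq = ρ/(μ−λ) = 0.7873/(70.66 − 55.63) = 0.7873/15.03 = 0.05238 hr

Final: 0.05238 hr


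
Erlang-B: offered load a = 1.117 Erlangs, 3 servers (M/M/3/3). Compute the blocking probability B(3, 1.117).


B(c,a) = (a^c/c!) / Σ_{k=0}^{c} a^k/k!
a^3/3! = 0.232278
Σ terms (k=0..3): 1.00000 + 1.11700 + 0.62384 + 0.23228 = 2.973123
B = 0.232278/2.973123 = 0.078126

Final: 0.078126


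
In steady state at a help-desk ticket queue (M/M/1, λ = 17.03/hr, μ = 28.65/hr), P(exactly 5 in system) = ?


ρ = 17.03/28.65 = 0.5944
P_n = (1−ρ)·ρ^n = (1 − 0.5944)·0.5944^5 = 0.4056·0.074208 = 0.030098

Final: 0.030098


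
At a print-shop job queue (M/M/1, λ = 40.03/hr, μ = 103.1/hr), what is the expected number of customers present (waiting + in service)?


ρ = λ/μ = 40.03/103.1 = 0.3883
L = ρ/(1−ρ) = 0.3883/(1 − 0.3883) = 0.3883/0.6117 = 0.6347

Final: 0.6347


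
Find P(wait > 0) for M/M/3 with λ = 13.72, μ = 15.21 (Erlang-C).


a = λ/μ = 0.9020; ρ = a/3 = 0.3007
P₀ = 0.402609 (from M/M/c formula)
C(c,a) = [a^c/(c!(1−ρ))]·P₀ = [0.73396/(6·0.6993)]·0.402609
= 0.17492·0.402609 = 0.070426

Final: 0.070426


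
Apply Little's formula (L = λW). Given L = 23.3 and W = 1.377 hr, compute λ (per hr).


λ = L/W = 23.3/1.377 = 16.9208 /hr

Final: 16.9208 /hr


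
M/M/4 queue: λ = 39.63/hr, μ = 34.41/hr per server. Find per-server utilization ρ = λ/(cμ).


ρ = λ/(cμ) = 39.63/(4·34.41) = 39.63/137.64 = 0.2879

Final: 0.2879


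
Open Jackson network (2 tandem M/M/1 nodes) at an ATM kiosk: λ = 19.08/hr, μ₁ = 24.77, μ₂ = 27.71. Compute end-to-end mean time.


Each node sees arrival rate λ = 19.08/hr (tandem ⇒ throughput preserved).
W₁ = 1/(μ₁−λ) = 1/(24.77−19.08) = 0.17575 hr
W₂ = 1/(μ₂−λ) = 1/(27.71−19.08) = 0.11587 hr
W_total = W₁ + W₂ = 0.17575 + 0.11587 = 0.29162 hr

Final: 0.29162 hr


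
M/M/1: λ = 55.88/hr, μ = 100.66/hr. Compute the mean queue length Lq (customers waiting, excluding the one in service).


ρ = 55.88/100.66 = 0.5551
Lq = ρ²/(1−ρ) = 0.3082/0.4449 = 0.6927

Final: 0.6927


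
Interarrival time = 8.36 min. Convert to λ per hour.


λ = 1/(interarrival time) in consistent units.
1 hour = 60 min, so λ = 60/8.36 = 7.1770 per hour

Final: 7.1770 /hr


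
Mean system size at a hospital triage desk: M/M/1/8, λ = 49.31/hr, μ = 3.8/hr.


ρ = 49.31/3.8 = 12.9763
L = ρ[1 − (K+1)ρ^K + Kρ^(K+1)] / [(1−ρ)(1−ρ^(K+1))]
Numerator: 12.9763·(1 − 9·803917064.350457 + 8·10431881695.558170) = 989052194032.896851
Denominator: (-11.9763)·(-10431881694.558170) = 124935509452.458527
L = 989052194032.896851/124935509452.458527 = 7.9165

Final: 7.9165


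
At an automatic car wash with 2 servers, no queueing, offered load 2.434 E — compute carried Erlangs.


B(2,2.434) = 0.463117 (Erlang-B)
Carried load = a(1 − B) = 2.434·(1 − 0.463117) = 2.434·0.536883 = 1.3068 E

Final: 1.3068 Erlangs


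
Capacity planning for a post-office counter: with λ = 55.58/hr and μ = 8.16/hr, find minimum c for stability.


Stability requires cμ > λ ⇔ c > λ/μ.
λ/μ = 55.58/8.16 = 6.8113
Minimum integer c = ⌊6.8113⌋ + 1 = 7
Check: 7·8.16 = 57.12 > 55.58, while 6·8.16 = 48.96 ≤ 55.58

Final: 7 servers


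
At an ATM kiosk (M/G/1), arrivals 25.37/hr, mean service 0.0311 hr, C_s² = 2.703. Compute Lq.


ρ = λ·E[S] = 25.37·0.0311 = 0.7890
Lq = ρ²(1+C_s²)/(2(1−ρ)) = 0.6225·(1+2.703)/(2·0.2110)
= 0.6225·3.7030/0.4220 = 5.46283

Final: 5.46283


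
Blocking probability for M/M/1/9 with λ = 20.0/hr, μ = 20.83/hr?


ρ = λ/μ = 20.0/20.83 = 0.9602
P_K = (1−ρ)ρ^K/(1−ρ^(K+1)) = (0.03985·0.693532)/(1 − 0.665897)
= 0.027635/0.334103 = 0.082713

Final: 0.082713


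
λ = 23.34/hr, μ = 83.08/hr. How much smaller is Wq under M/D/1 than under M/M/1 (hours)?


ρ = 23.34/83.08 = 0.2809
Wq(M/M/1) = ρ/(μ−λ) = 0.2809/59.74 = 0.004703 hr
Wq(M/D/1) = ρ/(2(μ−λ)) = 0.002351 hr
Savings = 0.004703 − 0.002351 = 0.002351 hr

Final: 0.002351 hr


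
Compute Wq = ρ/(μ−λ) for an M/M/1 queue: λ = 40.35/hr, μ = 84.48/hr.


ρ = 40.35/84.48 = 0.4776
Wq = ρ/(μ−λ) = 0.4776/(84.48 − 40.35) = 0.4776/44.13 = 0.01082 hr

Final: 0.01082 hr


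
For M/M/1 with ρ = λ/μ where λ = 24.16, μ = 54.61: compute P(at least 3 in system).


ρ = 24.16/54.61 = 0.4424
P(N ≥ n) = ρ^n = 0.4424^3 = 0.086591

Final: 0.086591


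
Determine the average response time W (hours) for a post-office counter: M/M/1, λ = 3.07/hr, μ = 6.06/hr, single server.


W = 1/(μ−λ) = 1/(6.06 − 3.07) = 1/2.99 = 0.3344 hr

Final: 0.3344 hr


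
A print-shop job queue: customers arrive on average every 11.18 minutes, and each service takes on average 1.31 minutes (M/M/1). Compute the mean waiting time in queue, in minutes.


λ = 60/11.18 = 5.3667 /hr
μ = 60/1.31 = 45.8015 /hr
ρ = λ/μ = 5.3667/45.8015 = 0.1172
Wq = ρ/(μ−λ) = 0.1172/(45.8015−5.3667) = 0.002898 hr
In minutes: 0.002898·60 = 0.1739 min

Final: 0.1739 min
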